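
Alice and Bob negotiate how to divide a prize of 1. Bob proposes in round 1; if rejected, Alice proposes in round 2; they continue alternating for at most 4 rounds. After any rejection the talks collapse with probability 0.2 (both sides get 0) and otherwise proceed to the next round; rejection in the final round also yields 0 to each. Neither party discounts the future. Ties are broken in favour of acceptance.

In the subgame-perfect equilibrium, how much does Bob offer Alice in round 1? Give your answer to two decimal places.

Round 4 (Alice proposes): Bob will accept anything ≥ 0, so Alice offers 0 and keeps 1.
Round 3 (Bob proposes): rejecting gives Alice an expected 0.8 × 1 = 0.8, so Bob offers 0.8, keeping 0.2.
Round 2 (Alice proposes): rejecting gives Bob an expected 0.8 × 0.2 = 0.16. Alice offers 0.16 and keeps 1 − 0.16 = 0.84.
Round 1 (Bob proposes): rejecting gives Alice an expected 0.8 × 0.84 = 0.672; Bob offers that and keeps 0.328.

0.67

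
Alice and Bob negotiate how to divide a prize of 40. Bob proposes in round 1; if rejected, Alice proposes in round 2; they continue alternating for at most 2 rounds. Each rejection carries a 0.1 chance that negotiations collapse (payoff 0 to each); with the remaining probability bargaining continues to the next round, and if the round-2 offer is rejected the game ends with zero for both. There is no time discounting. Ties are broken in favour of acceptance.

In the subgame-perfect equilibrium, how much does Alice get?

36

Round 2 (Alice proposes): rejection yields 0 for Bob; Alice offers 0 and keeps 40.
Round 1 (Bob proposes): rejecting gives Alice an expected 0.9 × 40 = 36, so Bob offers 36, keeping 4.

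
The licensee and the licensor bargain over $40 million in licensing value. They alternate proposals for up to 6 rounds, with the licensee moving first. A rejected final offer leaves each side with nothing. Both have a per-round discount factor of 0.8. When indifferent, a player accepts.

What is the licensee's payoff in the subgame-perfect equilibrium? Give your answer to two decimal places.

16.40

Round 6 (the licensor proposes): rejection yields 0 for the licensee; the licensor offers 0 and keeps 40.
Round 5 (the licensee proposes): the licensor can get 40 next round, worth 0.8 × 40 = 32 now; the licensee offers that and keeps 8.
Round 4 (the licensor proposes): the licensee can get 8 next round, worth 0.8 × 8 = 6.4 now; the licensor offers that and keeps 33.6.
Round 3 (the licensee proposes): the licensor can get 33.6 next round, worth 0.8 × 33.6 = 26.88 now; the licensee offers that and keeps 13.12.
Round 2 (the licensor proposes): the licensee can get 13.12 next round, worth 0.8 × 13.12 = 10.496 now, so the licensor offers 10.496, keeping 29.504.
Round 1 (the licensee proposes): the licensor can get 29.504 next round, worth 0.8 × 29.504 = 23.6032 now; the licensee offers that and keeps 16.3968.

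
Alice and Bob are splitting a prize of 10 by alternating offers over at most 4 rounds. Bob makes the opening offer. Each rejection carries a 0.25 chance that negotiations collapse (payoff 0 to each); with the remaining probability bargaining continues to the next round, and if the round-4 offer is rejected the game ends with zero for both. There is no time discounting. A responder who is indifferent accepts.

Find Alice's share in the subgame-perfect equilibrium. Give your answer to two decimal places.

6.09

By backward induction:
Round 4 (Alice proposes): rejection yields 0 for Bob; Alice offers 0 and keeps 10.
Round 3 (Bob proposes): rejecting gives Alice an expected 0.75 × 10 = 7.5, so Bob offers 7.5, keeping 2.5.
Round 2 (Alice proposes): rejecting gives Bob an expected 0.75 × 2.5 = 1.875. Alice offers 1.875 and keeps 10 − 1.875 = 8.125.
Round 1 (Bob proposes): rejecting gives Alice an expected 0.75 × 8.125 = 6.09375, so Bob offers 6.09375, keeping 3.90625.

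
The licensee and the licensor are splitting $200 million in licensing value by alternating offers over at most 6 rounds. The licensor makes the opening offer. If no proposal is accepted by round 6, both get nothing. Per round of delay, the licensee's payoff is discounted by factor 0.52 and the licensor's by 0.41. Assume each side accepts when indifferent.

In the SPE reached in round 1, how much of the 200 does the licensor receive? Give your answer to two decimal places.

120.83

Round 6 (the licensee proposes): the licensor will accept anything ≥ 0, so the licensee offers 0 and keeps 200.
Round 5 (the licensor proposes): the licensee can get 200 next round, worth 0.52 × 200 = 104 now. The licensor offers 104 and keeps 200 − 104 = 96.
Round 4 (the licensee proposes): the licensor can get 96 next round, worth 0.41 × 96 = 39.36 now, so the licensee offers 39.36, keeping 160.64.
Round 3 (the licensor proposes): the licensee can get 160.64 next round, worth 0.52 × 160.64 = 83.5328 now. The licensor offers 83.5328 and keeps 200 − 83.5328 = 116.4672.
Round 2 (the licensee proposes): the licensor can get 116.4672 next round, worth 0.41 × 116.4672 = 47.751552 now; the licensee offers that and keeps 152.248448.
Round 1 (the licensor proposes): the licensee can get 152.248448 next round, worth 0.52 × 152.248448 = 79.16919296 now; the licensor offers that and keeps 120.83080704.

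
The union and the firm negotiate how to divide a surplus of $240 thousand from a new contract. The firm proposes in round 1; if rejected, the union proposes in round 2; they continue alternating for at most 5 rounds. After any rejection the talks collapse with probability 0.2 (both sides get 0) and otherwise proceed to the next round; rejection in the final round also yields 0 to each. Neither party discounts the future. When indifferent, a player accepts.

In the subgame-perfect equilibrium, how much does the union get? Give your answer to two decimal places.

62.98

Round 5 (the firm proposes): the union will accept anything ≥ 0, so the firm offers 0 and keeps 240.
Round 4 (the union proposes): rejecting gives the firm an expected 0.8 × 240 = 192, so the union offers 192, keeping 48.
Round 3 (the firm proposes): rejecting gives the union an expected 0.8 × 48 = 38.4; the firm offers that and keeps 201.6.
Round 2 (the union proposes): rejecting gives the firm an expected 0.8 × 201.6 = 161.28. The union offers 161.28 and keeps 240 − 161.28 = 78.72.
Round 1 (the firm proposes): rejecting gives the union an expected 0.8 × 78.72 = 62.976, so the firm offers 62.976, keeping 177.024.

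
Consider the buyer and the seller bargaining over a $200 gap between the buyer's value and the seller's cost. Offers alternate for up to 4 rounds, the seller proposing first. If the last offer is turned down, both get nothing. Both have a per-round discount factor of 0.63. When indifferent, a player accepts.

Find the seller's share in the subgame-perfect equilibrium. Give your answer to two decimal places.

103.37

Round 4 (the buyer proposes): rejection yields 0 for the seller; the buyer offers 0 and keeps 200.
Round 3 (the seller proposes): the buyer can get 200 next round, worth 0.63 × 200 = 126 now, so the seller offers 126, keeping 74.
Round 2 (the buyer proposes): the seller can get 74 next round, worth 0.63 × 74 = 46.62 now, so the buyer offers 46.62, keeping 153.38.
Round 1 (the seller proposes): the buyer can get 153.38 next round, worth 0.63 × 153.38 = 96.6294 now. The seller offers 96.6294 and keeps 200 − 96.6294 = 103.3706.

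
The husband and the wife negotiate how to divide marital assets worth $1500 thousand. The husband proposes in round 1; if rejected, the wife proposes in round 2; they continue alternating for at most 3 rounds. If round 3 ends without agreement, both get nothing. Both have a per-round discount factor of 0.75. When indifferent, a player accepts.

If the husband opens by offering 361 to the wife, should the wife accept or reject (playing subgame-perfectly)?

Work out the wife's continuation value if the offer is rejected.
Round 3 (the husband proposes): the wife will accept anything ≥ 0, so the husband offers 0 and keeps 1500.
Round 2 (the wife proposes): the husband can get 1500 next round, worth 0.75 × 1500 = 1125 now; the wife offers that and keeps 375.
So by rejecting in round 1, the wife gets 375 next round, worth 0.75 × 375 = 281.25 now.
Offer 361 ≥ 281.25, so the wife accepts.

Accept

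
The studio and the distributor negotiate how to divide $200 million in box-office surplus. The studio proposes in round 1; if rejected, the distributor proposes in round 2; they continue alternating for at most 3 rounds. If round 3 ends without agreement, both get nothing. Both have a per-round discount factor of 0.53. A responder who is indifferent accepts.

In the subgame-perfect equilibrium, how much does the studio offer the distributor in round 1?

49.82

By backward induction:
Round 3 (the studio proposes): the distributor will accept anything ≥ 0, so the studio offers 0 and keeps 200.
Round 2 (the distributor proposes): the studio can get 200 next round, worth 0.53 × 200 = 106 now; the distributor offers that and keeps 94.
Round 1 (the studio proposes): the distributor can get 94 next round, worth 0.53 × 94 = 49.82 now, so the studio offers 49.82, keeping 150.18.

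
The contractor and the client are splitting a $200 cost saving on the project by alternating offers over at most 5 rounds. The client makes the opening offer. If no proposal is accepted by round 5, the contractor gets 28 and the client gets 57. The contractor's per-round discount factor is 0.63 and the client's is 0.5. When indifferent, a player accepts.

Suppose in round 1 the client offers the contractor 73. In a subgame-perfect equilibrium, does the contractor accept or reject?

Round 5 (the client proposes): the contractor gets 28 if talks fail, so the client offers 28 and keeps 172.
Round 4 (the contractor proposes): the client can get 172 next round, worth 0.5 × 172 = 86 now; the contractor offers that and keeps 114.
Round 3 (the client proposes): the contractor can get 114 next round, worth 0.63 × 114 = 71.82 now, so the client offers 71.82, keeping 128.18.
Round 2 (the contractor proposes): the client can get 128.18 next round, worth 0.5 × 128.18 = 64.09 now, so the contractor offers 64.09, keeping 135.91.
So by rejecting in round 1, the contractor gets 135.91 next round, worth 0.63 × 135.91 = 85.6233 now.
Offer 73 < 85.6233, so the contractor rejects.

Reject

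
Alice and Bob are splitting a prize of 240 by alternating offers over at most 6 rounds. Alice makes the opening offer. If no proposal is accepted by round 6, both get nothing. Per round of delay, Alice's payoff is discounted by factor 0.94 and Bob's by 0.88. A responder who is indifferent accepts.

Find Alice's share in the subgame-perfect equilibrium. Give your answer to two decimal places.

Work backward from the last round.
Round 6 (Bob proposes): rejection yields 0 for Alice; Bob offers 0 and keeps 240.
Round 5 (Alice proposes): Bob can get 240 next round, worth 0.88 × 240 = 211.2 now. Alice offers 211.2 and keeps 240 − 211.2 = 28.8.
Round 4 (Bob proposes): Alice can get 28.8 next round, worth 0.94 × 28.8 = 27.072 now. Bob offers 27.072 and keeps 240 − 27.072 = 212.928.
Round 3 (Alice proposes): Bob can get 212.928 next round, worth 0.88 × 212.928 = 187.37664 now; Alice offers that and keeps 52.62336.
Round 2 (Bob proposes): Alice can get 52.62336 next round, worth 0.94 × 52.62336 = 49.4659584 now; Bob offers that and keeps 190.5340416.
Round 1 (Alice proposes): Bob can get 190.5340416 next round, worth 0.88 × 190.5340416 = 167.669956608 now; Alice offers that and keeps 72.330043392.

72.33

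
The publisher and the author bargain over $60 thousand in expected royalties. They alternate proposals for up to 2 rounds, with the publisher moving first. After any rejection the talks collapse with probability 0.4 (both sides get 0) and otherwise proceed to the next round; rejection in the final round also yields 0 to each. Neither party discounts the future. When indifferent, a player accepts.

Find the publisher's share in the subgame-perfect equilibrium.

24

Round 2 (the author proposes): the publisher will accept anything ≥ 0, so the author offers 0 and keeps 60.
Round 1 (the publisher proposes): rejecting gives the author an expected 0.6 × 60 = 36. The publisher offers 36 and keeps 60 − 36 = 24.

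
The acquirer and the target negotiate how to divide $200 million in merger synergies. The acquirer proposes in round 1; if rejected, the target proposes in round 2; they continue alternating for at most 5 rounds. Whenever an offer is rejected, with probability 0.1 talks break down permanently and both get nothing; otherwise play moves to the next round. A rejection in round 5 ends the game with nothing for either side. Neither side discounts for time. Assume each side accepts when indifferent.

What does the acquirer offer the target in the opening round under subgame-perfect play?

32.58

Round 5 (the acquirer proposes): the target will accept anything ≥ 0, so the acquirer offers 0 and keeps 200.
Round 4 (the target proposes): rejecting gives the acquirer an expected 0.9 × 200 = 180; the target offers that and keeps 20.
Round 3 (the acquirer proposes): rejecting gives the target an expected 0.9 × 20 = 18; the acquirer offers that and keeps 182.
Round 2 (the target proposes): rejecting gives the acquirer an expected 0.9 × 182 = 163.8, so the target offers 163.8, keeping 36.2.
Round 1 (the acquirer proposes): rejecting gives the target an expected 0.9 × 36.2 = 32.58, so the acquirer offers 32.58, keeping 167.42.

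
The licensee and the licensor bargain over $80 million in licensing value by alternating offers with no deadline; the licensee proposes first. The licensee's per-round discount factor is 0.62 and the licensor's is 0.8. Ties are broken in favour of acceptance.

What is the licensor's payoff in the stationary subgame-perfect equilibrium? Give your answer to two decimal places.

48.25

In a stationary SPE each proposer offers the other exactly their discounted continuation value.
If the licensee keeps x when proposing and the licensor keeps y when proposing, then x = 80 − 0.8y and y = 80 − 0.62x.
Solving: x = 80(1 − 0.8) / (1 − 0.62·0.8) = 16 / 0.504 ≈ 31.7460.
The licensor gets 80 − 31.7460 ≈ 48.2540.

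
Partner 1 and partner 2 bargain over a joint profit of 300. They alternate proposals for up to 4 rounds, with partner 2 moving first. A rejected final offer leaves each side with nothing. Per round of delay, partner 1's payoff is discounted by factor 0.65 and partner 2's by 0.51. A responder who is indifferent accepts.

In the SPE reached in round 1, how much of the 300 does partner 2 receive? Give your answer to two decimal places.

By backward induction:
Round 4 (partner 1 proposes): rejection yields 0 for partner 2; partner 1 offers 0 and keeps 300.
Round 3 (partner 2 proposes): partner 1 can get 300 next round, worth 0.65 × 300 = 195 now; partner 2 offers that and keeps 105.
Round 2 (partner 1 proposes): partner 2 can get 105 next round, worth 0.51 × 105 = 53.55 now; partner 1 offers that and keeps 246.45.
Round 1 (partner 2 proposes): partner 1 can get 246.45 next round, worth 0.65 × 246.45 = 160.1925 now. Partner 2 offers 160.1925 and keeps 300 − 160.1925 = 139.8075.

139.81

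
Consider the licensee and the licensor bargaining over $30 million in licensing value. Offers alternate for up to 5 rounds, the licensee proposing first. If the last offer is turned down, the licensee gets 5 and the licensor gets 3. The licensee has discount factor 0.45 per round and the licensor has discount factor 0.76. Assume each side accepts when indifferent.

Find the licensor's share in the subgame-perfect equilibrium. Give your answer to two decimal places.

Round 5 (the licensee proposes): the licensor gets 3 if talks fail, so the licensee offers 3 and keeps 27.
Round 4 (the licensor proposes): the licensee can get 27 next round, worth 0.45 × 27 = 12.15 now, so the licensor offers 12.15, keeping 17.85.
Round 3 (the licensee proposes): the licensor can get 17.85 next round, worth 0.76 × 17.85 = 13.566 now; the licensee offers that and keeps 16.434.
Round 2 (the licensor proposes): the licensee can get 16.434 next round, worth 0.45 × 16.434 = 7.3953 now; the licensor offers that and keeps 22.6047.
Round 1 (the licensee proposes): the licensor can get 22.6047 next round, worth 0.76 × 22.6047 = 17.179572 now. The licensee offers 17.179572 and keeps 30 − 17.179572 = 12.820428.

17.18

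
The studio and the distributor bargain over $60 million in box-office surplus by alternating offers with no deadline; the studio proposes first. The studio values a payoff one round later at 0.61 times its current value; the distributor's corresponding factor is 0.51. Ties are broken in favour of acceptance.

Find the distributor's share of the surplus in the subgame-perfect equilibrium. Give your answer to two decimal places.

When the studio proposes, the distributor accepts any offer worth at least 0.51 times what the distributor would get by proposing next round; and vice versa.
This gives x = 60 − 0.51y and y = 60 − 0.61x, where x and y are each side's share when it proposes.
Hence (1 − 0.51·0.61)x = 60(1 − 0.51), i.e. 0.6889·x = 29.4.
x ≈ 42.6767; the distributor's share is 60 − x ≈ 17.3233.

17.32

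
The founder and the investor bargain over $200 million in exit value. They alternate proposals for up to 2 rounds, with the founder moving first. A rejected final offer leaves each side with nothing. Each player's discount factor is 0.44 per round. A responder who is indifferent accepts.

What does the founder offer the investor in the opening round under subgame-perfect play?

Round 2 (the investor proposes): rejection yields 0 for the founder; the investor offers 0 and keeps 200.
Round 1 (the founder proposes): the investor can get 200 next round, worth 0.44 × 200 = 88 now. The founder offers 88 and keeps 200 − 88 = 112.

88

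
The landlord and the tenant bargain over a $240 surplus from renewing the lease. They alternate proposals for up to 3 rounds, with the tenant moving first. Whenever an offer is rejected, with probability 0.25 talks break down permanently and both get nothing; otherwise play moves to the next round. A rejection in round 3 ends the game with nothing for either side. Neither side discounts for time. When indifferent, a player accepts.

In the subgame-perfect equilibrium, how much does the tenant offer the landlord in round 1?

45

Round 3 (the tenant proposes): the landlord will accept anything ≥ 0, so the tenant offers 0 and keeps 240.
Round 2 (the landlord proposes): rejecting gives the tenant an expected 0.75 × 240 = 180, so the landlord offers 180, keeping 60.
Round 1 (the tenant proposes): rejecting gives the landlord an expected 0.75 × 60 = 45. The tenant offers 45 and keeps 240 − 45 = 195.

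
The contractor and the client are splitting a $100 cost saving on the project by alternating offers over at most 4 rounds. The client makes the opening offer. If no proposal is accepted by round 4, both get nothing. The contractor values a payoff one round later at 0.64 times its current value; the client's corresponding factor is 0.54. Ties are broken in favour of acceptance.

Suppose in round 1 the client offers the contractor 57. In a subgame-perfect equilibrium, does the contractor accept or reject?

Accept

Round 4 (the contractor proposes): the client will accept anything ≥ 0, so the contractor offers 0 and keeps 100.
Round 3 (the client proposes): the contractor can get 100 next round, worth 0.64 × 100 = 64 now, so the client offers 64, keeping 36.
Round 2 (the contractor proposes): the client can get 36 next round, worth 0.54 × 36 = 19.44 now. The contractor offers 19.44 and keeps 100 − 19.44 = 80.56.
So by rejecting in round 1, the contractor gets 80.56 next round, worth 0.64 × 80.56 = 51.5584 now.
Offer 57 ≥ 51.5584, so the contractor accepts.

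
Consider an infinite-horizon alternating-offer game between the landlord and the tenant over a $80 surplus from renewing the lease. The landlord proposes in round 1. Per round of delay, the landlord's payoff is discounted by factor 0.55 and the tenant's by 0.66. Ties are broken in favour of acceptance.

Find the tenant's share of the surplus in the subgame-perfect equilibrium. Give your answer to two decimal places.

When the landlord proposes, the tenant accepts any offer worth at least 0.66 times what the tenant would get by proposing next round; and vice versa.
This gives x = 80 − 0.66y and y = 80 − 0.55x, where x and y are each side's share when it proposes.
Hence (1 − 0.66·0.55)x = 80(1 − 0.66), i.e. 0.637·x = 27.2.
x ≈ 42.7002; the tenant's share is 80 − x ≈ 37.2998.

37.30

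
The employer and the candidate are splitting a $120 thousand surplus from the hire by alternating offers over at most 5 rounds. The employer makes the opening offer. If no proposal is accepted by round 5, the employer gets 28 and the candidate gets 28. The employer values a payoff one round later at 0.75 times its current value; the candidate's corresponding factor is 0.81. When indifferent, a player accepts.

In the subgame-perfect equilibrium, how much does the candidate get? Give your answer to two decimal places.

49.40

Round 5 (the employer proposes): the candidate gets 28 if talks fail, so the employer offers 28 and keeps 92.
Round 4 (the candidate proposes): the employer can get 92 next round, worth 0.75 × 92 = 69 now. The candidate offers 69 and keeps 120 − 69 = 51.
Round 3 (the employer proposes): the candidate can get 51 next round, worth 0.81 × 51 = 41.31 now. The employer offers 41.31 and keeps 120 − 41.31 = 78.69.
Round 2 (the candidate proposes): the employer can get 78.69 next round, worth 0.75 × 78.69 = 59.0175 now. The candidate offers 59.0175 and keeps 120 − 59.0175 = 60.9825.
Round 1 (the employer proposes): the candidate can get 60.9825 next round, worth 0.81 × 60.9825 = 49.395825 now, so the employer offers 49.395825, keeping 70.604175.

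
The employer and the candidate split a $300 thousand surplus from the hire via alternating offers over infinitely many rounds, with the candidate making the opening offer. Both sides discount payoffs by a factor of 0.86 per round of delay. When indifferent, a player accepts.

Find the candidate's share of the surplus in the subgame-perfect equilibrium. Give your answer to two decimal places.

161.29

When the candidate proposes, the employer accepts any offer worth at least 0.86 times what the employer would get by proposing next round; and vice versa.
This gives x = 300 − 0.86y and y = 300 − 0.86x, where x and y are each side's share when it proposes.
Hence (1 − 0.86·0.86)x = 300(1 − 0.86), i.e. 0.2604·x = 42.
x ≈ 161.2903; the employer's share is 300 − x ≈ 138.7097.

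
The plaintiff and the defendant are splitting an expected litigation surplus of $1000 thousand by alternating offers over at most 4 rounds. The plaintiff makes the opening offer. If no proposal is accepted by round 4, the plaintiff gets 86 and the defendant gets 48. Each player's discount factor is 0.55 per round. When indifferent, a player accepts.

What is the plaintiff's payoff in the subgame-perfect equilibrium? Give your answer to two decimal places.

600.43

Round 4 (the defendant proposes): the plaintiff gets 86 if talks fail, so the defendant offers 86 and keeps 914.
Round 3 (the plaintiff proposes): the defendant can get 914 next round, worth 0.55 × 914 = 502.7 now. The plaintiff offers 502.7 and keeps 1000 − 502.7 = 497.3.
Round 2 (the defendant proposes): the plaintiff can get 497.3 next round, worth 0.55 × 497.3 = 273.515 now. The defendant offers 273.515 and keeps 1000 − 273.515 = 726.485.
Round 1 (the plaintiff proposes): the defendant can get 726.485 next round, worth 0.55 × 726.485 = 399.56675 now, so the plaintiff offers 399.56675, keeping 600.43325.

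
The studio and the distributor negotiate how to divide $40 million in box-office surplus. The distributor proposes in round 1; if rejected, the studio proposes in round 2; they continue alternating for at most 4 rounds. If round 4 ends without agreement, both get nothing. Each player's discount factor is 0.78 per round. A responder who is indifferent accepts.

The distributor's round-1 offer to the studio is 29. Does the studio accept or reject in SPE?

Accept

Work out the studio's continuation value if the offer is rejected.
Round 4 (the studio proposes): rejection yields 0 for the distributor; the studio offers 0 and keeps 40.
Round 3 (the distributor proposes): the studio can get 40 next round, worth 0.78 × 40 = 31.2 now. The distributor offers 31.2 and keeps 40 − 31.2 = 8.8.
Round 2 (the studio proposes): the distributor can get 8.8 next round, worth 0.78 × 8.8 = 6.864 now. The studio offers 6.864 and keeps 40 − 6.864 = 33.136.
So by rejecting in round 1, the studio gets 33.136 next round, worth 0.78 × 33.136 = 25.84608 now.
Offer 29 ≥ 25.84608, so the studio accepts.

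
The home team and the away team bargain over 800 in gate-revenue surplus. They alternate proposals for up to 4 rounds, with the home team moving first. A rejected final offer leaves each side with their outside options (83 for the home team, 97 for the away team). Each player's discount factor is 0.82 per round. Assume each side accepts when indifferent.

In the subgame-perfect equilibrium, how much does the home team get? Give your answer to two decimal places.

286.59

Solve by backward induction from round 4.
Round 4 (the away team proposes): the home team gets 83 if talks fail, so the away team offers 83 and keeps 717.
Round 3 (the home team proposes): the away team can get 717 next round, worth 0.82 × 717 = 587.94 now. The home team offers 587.94 and keeps 800 − 587.94 = 212.06.
Round 2 (the away team proposes): the home team can get 212.06 next round, worth 0.82 × 212.06 = 173.8892 now; the away team offers that and keeps 626.1108.
Round 1 (the home team proposes): the away team can get 626.1108 next round, worth 0.82 × 626.1108 = 513.410856 now; the home team offers that and keeps 286.589144.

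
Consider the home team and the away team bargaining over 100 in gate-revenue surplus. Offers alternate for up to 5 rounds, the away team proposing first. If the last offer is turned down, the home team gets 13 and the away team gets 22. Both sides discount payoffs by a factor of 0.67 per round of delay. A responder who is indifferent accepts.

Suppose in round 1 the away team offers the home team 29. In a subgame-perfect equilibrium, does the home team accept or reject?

Reject

Round 5 (the away team proposes): the home team gets 13 if talks fail, so the away team offers 13 and keeps 87.
Round 4 (the home team proposes): the away team can get 87 next round, worth 0.67 × 87 = 58.29 now. The home team offers 58.29 and keeps 100 − 58.29 = 41.71.
Round 3 (the away team proposes): the home team can get 41.71 next round, worth 0.67 × 41.71 = 27.9457 now; the away team offers that and keeps 72.0543.
Round 2 (the home team proposes): the away team can get 72.0543 next round, worth 0.67 × 72.0543 = 48.276381 now. The home team offers 48.276381 and keeps 100 − 48.276381 = 51.723619.
So by rejecting in round 1, the home team gets 51.723619 next round, worth 0.67 × 51.723619 = 34.65482473 now.
Offer 29 < 34.65482473, so the home team rejects.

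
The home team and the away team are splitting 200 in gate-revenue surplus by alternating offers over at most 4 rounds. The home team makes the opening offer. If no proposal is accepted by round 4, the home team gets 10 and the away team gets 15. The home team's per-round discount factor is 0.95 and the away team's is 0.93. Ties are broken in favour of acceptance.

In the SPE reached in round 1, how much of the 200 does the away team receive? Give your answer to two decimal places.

165.41

Round 4 (the away team proposes): the home team gets 10 if talks fail, so the away team offers 10 and keeps 190.
Round 3 (the home team proposes): the away team can get 190 next round, worth 0.93 × 190 = 176.7 now; the home team offers that and keeps 23.3.
Round 2 (the away team proposes): the home team can get 23.3 next round, worth 0.95 × 23.3 = 22.135 now; the away team offers that and keeps 177.865.
Round 1 (the home team proposes): the away team can get 177.865 next round, worth 0.93 × 177.865 = 165.41445 now; the home team offers that and keeps 34.58555.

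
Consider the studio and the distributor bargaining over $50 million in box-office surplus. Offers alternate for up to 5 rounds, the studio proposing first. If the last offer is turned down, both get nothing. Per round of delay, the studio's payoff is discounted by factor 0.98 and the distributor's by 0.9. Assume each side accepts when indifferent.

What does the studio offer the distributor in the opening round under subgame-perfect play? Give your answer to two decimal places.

Solve by backward induction from round 5.
Round 5 (the studio proposes): rejection yields 0 for the distributor; the studio offers 0 and keeps 50.
Round 4 (the distributor proposes): the studio can get 50 next round, worth 0.98 × 50 = 49 now; the distributor offers that and keeps 1.
Round 3 (the studio proposes): the distributor can get 1 next round, worth 0.9 × 1 = 0.9 now, so the studio offers 0.9, keeping 49.1.
Round 2 (the distributor proposes): the studio can get 49.1 next round, worth 0.98 × 49.1 = 48.118 now. The distributor offers 48.118 and keeps 50 − 48.118 = 1.882.
Round 1 (the studio proposes): the distributor can get 1.882 next round, worth 0.9 × 1.882 = 1.6938 now, so the studio offers 1.6938, keeping 48.3062.

1.69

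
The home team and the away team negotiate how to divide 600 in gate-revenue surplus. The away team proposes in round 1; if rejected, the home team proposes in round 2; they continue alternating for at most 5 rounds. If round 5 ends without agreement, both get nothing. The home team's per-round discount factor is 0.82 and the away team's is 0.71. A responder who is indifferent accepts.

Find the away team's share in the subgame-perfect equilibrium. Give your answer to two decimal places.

By backward induction:
Round 5 (the away team proposes): rejection yields 0 for the home team; the away team offers 0 and keeps 600.
Round 4 (the home team proposes): the away team can get 600 next round, worth 0.71 × 600 = 426 now. The home team offers 426 and keeps 600 − 426 = 174.
Round 3 (the away team proposes): the home team can get 174 next round, worth 0.82 × 174 = 142.68 now; the away team offers that and keeps 457.32.
Round 2 (the home team proposes): the away team can get 457.32 next round, worth 0.71 × 457.32 = 324.6972 now, so the home team offers 324.6972, keeping 275.3028.
Round 1 (the away team proposes): the home team can get 275.3028 next round, worth 0.82 × 275.3028 = 225.748296 now. The away team offers 225.748296 and keeps 600 − 225.748296 = 374.251704.

374.25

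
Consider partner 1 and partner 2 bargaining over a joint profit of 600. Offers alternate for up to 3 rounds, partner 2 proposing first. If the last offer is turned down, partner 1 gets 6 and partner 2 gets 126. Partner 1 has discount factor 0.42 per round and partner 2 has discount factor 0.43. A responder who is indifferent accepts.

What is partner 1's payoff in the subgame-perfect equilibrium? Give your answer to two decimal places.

144.72

Solve by backward induction from round 3.
Round 3 (partner 2 proposes): partner 1 gets 6 if talks fail, so partner 2 offers 6 and keeps 594.
Round 2 (partner 1 proposes): partner 2 can get 594 next round, worth 0.43 × 594 = 255.42 now, so partner 1 offers 255.42, keeping 344.58.
Round 1 (partner 2 proposes): partner 1 can get 344.58 next round, worth 0.42 × 344.58 = 144.7236 now. Partner 2 offers 144.7236 and keeps 600 − 144.7236 = 455.2764.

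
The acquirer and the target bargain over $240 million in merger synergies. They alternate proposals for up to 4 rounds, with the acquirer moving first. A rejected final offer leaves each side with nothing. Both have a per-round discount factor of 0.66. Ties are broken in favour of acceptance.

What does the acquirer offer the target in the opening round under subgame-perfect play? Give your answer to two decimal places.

Round 4 (the target proposes): the acquirer will accept anything ≥ 0, so the target offers 0 and keeps 240.
Round 3 (the acquirer proposes): the target can get 240 next round, worth 0.66 × 240 = 158.4 now. The acquirer offers 158.4 and keeps 240 − 158.4 = 81.6.
Round 2 (the target proposes): the acquirer can get 81.6 next round, worth 0.66 × 81.6 = 53.856 now, so the target offers 53.856, keeping 186.144.
Round 1 (the acquirer proposes): the target can get 186.144 next round, worth 0.66 × 186.144 = 122.85504 now, so the acquirer offers 122.85504, keeping 117.14496.

122.86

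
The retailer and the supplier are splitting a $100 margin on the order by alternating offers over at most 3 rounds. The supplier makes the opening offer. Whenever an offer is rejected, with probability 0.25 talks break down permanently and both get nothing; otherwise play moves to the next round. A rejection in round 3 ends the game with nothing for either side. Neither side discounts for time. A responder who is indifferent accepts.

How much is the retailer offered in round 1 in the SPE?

By backward induction:
Round 3 (the supplier proposes): the retailer will accept anything ≥ 0, so the supplier offers 0 and keeps 100.
Round 2 (the retailer proposes): rejecting gives the supplier an expected 0.75 × 100 = 75; the retailer offers that and keeps 25.
Round 1 (the supplier proposes): rejecting gives the retailer an expected 0.75 × 25 = 18.75; the supplier offers that and keeps 81.25.

18.75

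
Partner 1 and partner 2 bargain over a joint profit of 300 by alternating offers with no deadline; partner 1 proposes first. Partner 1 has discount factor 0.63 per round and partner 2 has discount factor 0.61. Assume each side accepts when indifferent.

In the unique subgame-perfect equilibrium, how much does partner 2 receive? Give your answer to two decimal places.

When partner 1 proposes, partner 2 accepts any offer worth at least 0.61 times what partner 2 would get by proposing next round; and vice versa.
This gives x = 300 − 0.61y and y = 300 − 0.63x, where x and y are each side's share when it proposes.
Hence (1 − 0.61·0.63)x = 300(1 − 0.61), i.e. 0.6157·x = 117.
x ≈ 190.0276; partner 2's share is 300 − x ≈ 109.9724.

109.97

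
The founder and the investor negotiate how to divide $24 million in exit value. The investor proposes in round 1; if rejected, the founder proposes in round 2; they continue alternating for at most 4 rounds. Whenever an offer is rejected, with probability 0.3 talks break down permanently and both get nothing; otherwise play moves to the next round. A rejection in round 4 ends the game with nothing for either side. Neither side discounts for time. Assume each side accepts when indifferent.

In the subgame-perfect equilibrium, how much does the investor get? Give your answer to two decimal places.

10.73

Round 4 (the founder proposes): rejection yields 0 for the investor; the founder offers 0 and keeps 24.
Round 3 (the investor proposes): rejecting gives the founder an expected 0.7 × 24 = 16.8, so the investor offers 16.8, keeping 7.2.
Round 2 (the founder proposes): rejecting gives the investor an expected 0.7 × 7.2 = 5.04, so the founder offers 5.04, keeping 18.96.
Round 1 (the investor proposes): rejecting gives the founder an expected 0.7 × 18.96 = 13.272, so the investor offers 13.272, keeping 10.728.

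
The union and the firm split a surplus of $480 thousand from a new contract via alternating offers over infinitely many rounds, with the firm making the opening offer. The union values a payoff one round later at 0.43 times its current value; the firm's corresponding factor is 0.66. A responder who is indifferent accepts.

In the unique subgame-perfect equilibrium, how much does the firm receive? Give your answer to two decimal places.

382.02

When the firm proposes, the union accepts any offer worth at least 0.43 times what the union would get by proposing next round; and vice versa.
This gives x = 480 − 0.43y and y = 480 − 0.66x, where x and y are each side's share when it proposes.
Hence (1 − 0.43·0.66)x = 480(1 − 0.43), i.e. 0.7162·x = 273.6.
x ≈ 382.0162; the union's share is 480 − x ≈ 97.9838.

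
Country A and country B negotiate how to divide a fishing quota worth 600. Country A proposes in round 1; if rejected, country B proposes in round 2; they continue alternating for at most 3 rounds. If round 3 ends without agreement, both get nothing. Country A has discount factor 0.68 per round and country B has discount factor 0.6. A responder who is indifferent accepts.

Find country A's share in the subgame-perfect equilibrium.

484.8

By backward induction:
Round 3 (country A proposes): rejection yields 0 for country B; country A offers 0 and keeps 600.
Round 2 (country B proposes): country A can get 600 next round, worth 0.68 × 600 = 408 now, so country B offers 408, keeping 192.
Round 1 (country A proposes): country B can get 192 next round, worth 0.6 × 192 = 115.2 now. Country A offers 115.2 and keeps 600 − 115.2 = 484.8.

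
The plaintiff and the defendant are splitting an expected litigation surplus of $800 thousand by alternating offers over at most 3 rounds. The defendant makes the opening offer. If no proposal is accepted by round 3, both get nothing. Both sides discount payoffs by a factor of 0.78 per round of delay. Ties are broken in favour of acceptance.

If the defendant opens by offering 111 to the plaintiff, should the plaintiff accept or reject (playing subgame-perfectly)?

Reject

Round 3 (the defendant proposes): the plaintiff will accept anything ≥ 0, so the defendant offers 0 and keeps 800.
Round 2 (the plaintiff proposes): the defendant can get 800 next round, worth 0.78 × 800 = 624 now, so the plaintiff offers 624, keeping 176.
So by rejecting in round 1, the plaintiff gets 176 next round, worth 0.78 × 176 = 137.28 now.
Offer 111 < 137.28, so the plaintiff rejects.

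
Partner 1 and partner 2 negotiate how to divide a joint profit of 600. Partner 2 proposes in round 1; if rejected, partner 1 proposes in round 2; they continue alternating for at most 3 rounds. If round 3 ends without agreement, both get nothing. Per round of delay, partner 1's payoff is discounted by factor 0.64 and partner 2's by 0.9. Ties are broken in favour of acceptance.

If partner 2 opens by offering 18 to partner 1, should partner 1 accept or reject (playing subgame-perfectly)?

Round 3 (partner 2 proposes): partner 1 will accept anything ≥ 0, so partner 2 offers 0 and keeps 600.
Round 2 (partner 1 proposes): partner 2 can get 600 next round, worth 0.9 × 600 = 540 now, so partner 1 offers 540, keeping 60.
So by rejecting in round 1, partner 1 gets 60 next round, worth 0.64 × 60 = 38.4 now.
Offer 18 < 38.4, so partner 1 rejects.

Reject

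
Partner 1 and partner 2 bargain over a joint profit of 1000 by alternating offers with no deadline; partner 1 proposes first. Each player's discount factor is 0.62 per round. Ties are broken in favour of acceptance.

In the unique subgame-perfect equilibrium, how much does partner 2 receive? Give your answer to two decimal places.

382.72

In a stationary SPE each proposer offers the other exactly their discounted continuation value.
If partner 1 keeps x when proposing and partner 2 keeps y when proposing, then x = 1000 − 0.62y and y = 1000 − 0.62x.
Solving: x = 1000(1 − 0.62) / (1 − 0.62·0.62) = 380 / 0.6156 ≈ 617.2840.
Partner 2 gets 1000 − 617.2840 ≈ 382.7160.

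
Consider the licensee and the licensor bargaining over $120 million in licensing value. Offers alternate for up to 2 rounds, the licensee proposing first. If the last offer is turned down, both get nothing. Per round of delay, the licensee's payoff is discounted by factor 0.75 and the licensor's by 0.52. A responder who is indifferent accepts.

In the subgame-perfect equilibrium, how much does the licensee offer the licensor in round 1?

By backward induction:
Round 2 (the licensor proposes): rejection yields 0 for the licensee; the licensor offers 0 and keeps 120.
Round 1 (the licensee proposes): the licensor can get 120 next round, worth 0.52 × 120 = 62.4 now; the licensee offers that and keeps 57.6.

62.4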